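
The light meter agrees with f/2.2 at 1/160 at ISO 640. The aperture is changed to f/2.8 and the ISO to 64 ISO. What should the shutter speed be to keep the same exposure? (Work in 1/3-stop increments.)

Aperture: f/2.2 → f/2.5 → f/2.8 — 2/3 stop stopped down (darker).
ISO: 640 → 500 → 400 → 320 → 250 → 200 → 160 → 125 → 100 → 80 → 64 — 3 1/3 stops dropped (darker).
Net change so far: 4 stops darker. Offset with the shutter speed: 1/160 → 1/125 → 1/100 → 1/80 → 1/60 → 1/50 → 1/40 → 1/30 → 1/25 → 1/20 → 1/15 → 1/13 → 1/10.

1/10s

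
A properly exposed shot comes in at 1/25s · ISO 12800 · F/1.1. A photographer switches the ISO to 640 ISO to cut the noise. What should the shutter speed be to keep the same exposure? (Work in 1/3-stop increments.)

0.8 s

ISO: 12800 → 10000 → 8000 → 6400 → 5000 → 4000 → 3200 → 2500 → 2000 → 1600 → 1250 → 1000 → 800 → 640 — 4 1/3 stops lower (darker).
Need 4 1/3 stops brighter from the shutter speed: 1/25 → 1/20 → 1/15 → 1/13 → 1/10 → 1/8 → 1/6 → 1/5 → 1/4 → 0.3 → 0.4 → 0.5 → 0.6 → 0.8.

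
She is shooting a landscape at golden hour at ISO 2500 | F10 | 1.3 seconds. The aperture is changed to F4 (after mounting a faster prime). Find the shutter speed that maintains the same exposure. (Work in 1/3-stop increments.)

Aperture: f/10 → f/9 → f/8 → f/7.1 → f/6.3 → f/5.6 → f/5 → f/4.5 → f/4 — 2 2/3 stops larger aperture (brighter).
Need 2 2/3 stops darker from the shutter speed: 1.3 → 1 → 0.8 → 0.6 → 0.5 → 0.4 → 0.3 → 1/4 → 1/5.

1/5s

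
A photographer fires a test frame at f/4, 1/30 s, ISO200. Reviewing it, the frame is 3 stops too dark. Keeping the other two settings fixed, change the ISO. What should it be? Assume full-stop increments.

ISO 1600

Underexposed by 3 stops → need 3 stops brighter.
ISO: 200 → 400 → 800 → 1600.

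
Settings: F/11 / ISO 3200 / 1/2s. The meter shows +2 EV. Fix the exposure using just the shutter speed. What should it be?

1/8s

Overexposed by 2 stops → need 2 stops darker.
Shutter speed: 1/2 → 1/4 → 1/8.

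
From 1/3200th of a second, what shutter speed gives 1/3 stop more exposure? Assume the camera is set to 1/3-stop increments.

1/2500s

Shutter speed: 1/3200 → 1/2500 — 1/3 stop slower (brighter).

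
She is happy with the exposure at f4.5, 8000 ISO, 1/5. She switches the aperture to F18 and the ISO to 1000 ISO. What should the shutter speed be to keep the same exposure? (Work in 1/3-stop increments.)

Aperture: f/4.5 → f/5 → f/5.6 → f/6.3 → f/7.1 → f/8 → f/9 → f/10 → f/11 → f/13 → f/14 → f/16 → f/18 — 4 stops narrower (darker).
ISO: 8000 → 6400 → 5000 → 4000 → 3200 → 2500 → 2000 → 1600 → 1250 → 1000 — 3 stops dropped (darker).
Net change so far: 7 stops darker. Offset with the shutter speed: 1/5 → 1/4 → 0.3 → 0.4 → 0.5 → 0.6 → 0.8 → 1 → 1.3 → 1.6 → 2 → 2.5 → 3.2 → 4 → 5 → 6 → 8 → 10 → 13 → 15 → 20 → 25.

25 s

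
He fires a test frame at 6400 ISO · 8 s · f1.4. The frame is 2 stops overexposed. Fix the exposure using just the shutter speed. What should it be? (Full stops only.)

Overexposed by 2 stops → need 2 stops darker.
Shutter speed: 8 → 4 → 2.

2 s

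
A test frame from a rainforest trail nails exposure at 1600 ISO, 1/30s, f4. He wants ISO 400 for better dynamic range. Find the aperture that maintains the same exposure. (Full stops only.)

ISO: 1600 → 800 → 400 — 2 stops dropped (darker).
Need 2 stops brighter from the aperture: f/4 → f/2.8 → f/2.

f/2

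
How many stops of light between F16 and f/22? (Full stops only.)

1 stop

f/16 → f/22 — count the steps: 1 stop.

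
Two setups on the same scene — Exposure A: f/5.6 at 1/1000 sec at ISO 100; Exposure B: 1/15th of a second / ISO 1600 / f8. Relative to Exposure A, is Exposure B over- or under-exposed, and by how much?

Aperture: f/5.6 → f/8 — 1 stop smaller aperture (darker).
Shutter speed: 1/1000 → 1/500 → 1/250 → 1/125 → 1/60 → 1/30 → 1/15 — 6 stops longer (brighter).
ISO: 100 → 200 → 400 → 800 → 1600 — 4 stops higher (brighter).
Net: −1 +6 +4 = +9 stops.

9 stops brighter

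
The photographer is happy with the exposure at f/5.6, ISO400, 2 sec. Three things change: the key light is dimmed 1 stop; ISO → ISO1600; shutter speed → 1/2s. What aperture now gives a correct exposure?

f/4

Scene light: 1 stop darker.
ISO: 400 → 800 → 1600 — 2 stops higher (brighter).
Shutter speed: 2 → 1 → 1/2 — 2 stops faster (darker).
Net so far: 1 stop darker. Aperture: f/5.6 → f/4.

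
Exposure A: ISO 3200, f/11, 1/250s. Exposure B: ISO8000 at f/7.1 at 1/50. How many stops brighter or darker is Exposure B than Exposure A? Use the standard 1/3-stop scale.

5 stops brighter

Aperture: f/11 → f/10 → f/9 → f/8 → f/7.1 — 1 1/3 stops opened up (brighter).
Shutter speed: 1/250 → 1/200 → 1/160 → 1/125 → 1/100 → 1/80 → 1/60 → 1/50 — 2 1/3 stops longer (brighter).
ISO: 3200 → 4000 → 5000 → 6400 → 8000 — 1 1/3 stops higher (brighter).
Net: +1 1/3 +2 1/3 +1 1/3 = +5 stops.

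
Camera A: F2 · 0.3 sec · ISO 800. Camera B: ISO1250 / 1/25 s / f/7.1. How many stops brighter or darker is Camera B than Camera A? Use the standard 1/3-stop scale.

6 stops darker

Aperture: f/2 → f/2.2 → f/2.5 → f/2.8 → f/3.2 → f/3.5 → f/4 → f/4.5 → f/5 → f/5.6 → f/6.3 → f/7.1 — 3 2/3 stops narrower (darker).
Shutter speed: 0.3 → 1/4 → 1/5 → 1/6 → 1/8 → 1/10 → 1/13 → 1/15 → 1/20 → 1/25 — 3 stops shorter (darker).
ISO: 800 → 1000 → 1250 — 2/3 stop raised (brighter).
Net: −3 2/3 −3 +2/3 = −6 stops.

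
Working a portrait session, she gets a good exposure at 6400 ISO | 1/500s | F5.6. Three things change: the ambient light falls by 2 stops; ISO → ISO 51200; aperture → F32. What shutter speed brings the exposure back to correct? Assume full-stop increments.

1/30s

Scene light: 2 stops darker.
ISO: 6400 → 12800 → 25600 → 51200 — 3 stops raised (brighter).
Aperture: f/5.6 → f/8 → f/11 → f/16 → f/22 → f/32 — 5 stops smaller aperture (darker).
Net so far: 4 stops darker. Shutter speed: 1/500 → 1/250 → 1/125 → 1/60 → 1/30.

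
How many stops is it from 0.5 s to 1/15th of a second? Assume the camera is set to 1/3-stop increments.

3 stops

0.5 → 0.4 → 0.3 → 1/4 → 1/5 → 1/6 → 1/8 → 1/10 → 1/13 → 1/15 — count the steps: 9 third-stops = 3 stops.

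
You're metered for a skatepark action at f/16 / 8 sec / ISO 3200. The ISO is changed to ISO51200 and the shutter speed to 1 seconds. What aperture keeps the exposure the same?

f/22

ISO: 3200 → 6400 → 12800 → 25600 → 51200 — 4 stops higher (brighter).
Shutter speed: 8 → 4 → 2 → 1 — 3 stops faster (darker).
Net change so far: 1 stop brighter. Offset with the aperture: f/16 → f/22.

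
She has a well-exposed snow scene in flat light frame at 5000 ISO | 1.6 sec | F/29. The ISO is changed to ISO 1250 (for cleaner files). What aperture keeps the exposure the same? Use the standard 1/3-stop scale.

ISO: 5000 → 4000 → 3200 → 2500 → 2000 → 1600 → 1250 — 2 stops dropped (darker).
Need 2 stops brighter from the aperture: f/29 → f/25 → f/22 → f/20 → f/18 → f/16 → f/14.

f/14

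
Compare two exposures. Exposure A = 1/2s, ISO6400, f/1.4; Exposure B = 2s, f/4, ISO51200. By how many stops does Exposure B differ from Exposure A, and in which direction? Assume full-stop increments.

2 stops brighter

Aperture: f/1.4 → f/2 → f/2.8 → f/4 — 3 stops stopped down (darker).
Shutter speed: 1/2 → 1 → 2 — 2 stops longer (brighter).
ISO: 6400 → 12800 → 25600 → 51200 — 3 stops higher (brighter).
Net: −3 +2 +3 = +2 stops.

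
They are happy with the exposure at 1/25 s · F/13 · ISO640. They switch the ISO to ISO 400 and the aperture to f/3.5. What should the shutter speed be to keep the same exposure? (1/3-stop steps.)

1/200s

ISO: 640 → 500 → 400 — 2/3 stop dropped (darker).
Aperture: f/13 → f/11 → f/10 → f/9 → f/8 → f/7.1 → f/6.3 → f/5.6 → f/5 → f/4.5 → f/4 → f/3.5 — 3 2/3 stops opened up (brighter).
Net change so far: 3 stops brighter. Offset with the shutter speed: 1/25 → 1/30 → 1/40 → 1/50 → 1/60 → 1/80 → 1/100 → 1/125 → 1/160 → 1/200.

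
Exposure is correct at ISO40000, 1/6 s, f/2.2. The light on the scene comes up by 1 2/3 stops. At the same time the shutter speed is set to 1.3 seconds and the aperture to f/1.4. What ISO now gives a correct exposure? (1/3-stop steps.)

ISO 640

Scene light: 1 2/3 stops brighter.
Shutter speed: 1/6 → 1/5 → 1/4 → 0.3 → 0.4 → 0.5 → 0.6 → 0.8 → 1 → 1.3 — 3 stops longer (brighter).
Aperture: f/2.2 → f/2 → f/1.8 → f/1.6 → f/1.4 — 1 1/3 stops wider (brighter).
Net so far: 6 stops brighter. ISO: 40000 → 32000 → 25600 → 20000 → 16000 → 12800 → 10000 → 8000 → 6400 → 5000 → 4000 → 3200 → 2500 → 2000 → 1600 → 1250 → 1000 → 800 → 640.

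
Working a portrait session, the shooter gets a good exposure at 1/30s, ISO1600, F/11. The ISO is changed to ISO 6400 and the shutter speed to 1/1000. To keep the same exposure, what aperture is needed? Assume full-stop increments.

f/4

ISO: 1600 → 3200 → 6400 — 2 stops raised (brighter).
Shutter speed: 1/30 → 1/60 → 1/125 → 1/250 → 1/500 → 1/1000 — 5 stops shorter (darker).
Net change so far: 3 stops darker. Offset with the aperture: f/11 → f/8 → f/5.6 → f/4.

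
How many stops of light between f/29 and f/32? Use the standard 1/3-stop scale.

1/3 stop

f/29 → f/32 — count the steps: 1 third-stops = 1/3 stop.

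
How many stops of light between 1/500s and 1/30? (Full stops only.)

4 stops

1/500 → 1/250 → 1/125 → 1/60 → 1/30 — count the steps: 4 stops.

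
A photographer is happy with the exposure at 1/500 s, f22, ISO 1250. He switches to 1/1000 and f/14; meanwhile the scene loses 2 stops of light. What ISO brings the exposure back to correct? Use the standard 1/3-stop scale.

Scene light: 2 stops darker.
Shutter speed: 1/500 → 1/640 → 1/800 → 1/1000 — 1 stop faster (darker).
Aperture: f/22 → f/20 → f/18 → f/16 → f/14 — 1 1/3 stops larger aperture (brighter).
Net so far: 1 2/3 stops darker. ISO: 1250 → 1600 → 2000 → 2500 → 3200 → 4000.

ISO 4000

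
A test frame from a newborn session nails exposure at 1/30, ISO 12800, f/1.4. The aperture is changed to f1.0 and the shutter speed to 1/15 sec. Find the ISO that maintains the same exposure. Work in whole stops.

ISO 3200

Aperture: f/1.4 → f/1.0 — 1 stop opened up (brighter).
Shutter speed: 1/30 → 1/15 — 1 stop slower (brighter).
Net change so far: 2 stops brighter. Offset with the ISO: 12800 → 6400 → 3200.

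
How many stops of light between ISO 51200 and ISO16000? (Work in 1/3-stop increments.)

1 2/3 stops

51200 → 40000 → 32000 → 25600 → 20000 → 16000 — count the steps: 5 third-stops = 1 2/3 stops.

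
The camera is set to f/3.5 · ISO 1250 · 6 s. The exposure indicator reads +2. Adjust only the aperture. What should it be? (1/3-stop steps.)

Overexposed by 2 stops → need 2 stops darker.
Aperture: f/3.5 → f/4 → f/4.5 → f/5 → f/5.6 → f/6.3 → f/7.1.

f/7.1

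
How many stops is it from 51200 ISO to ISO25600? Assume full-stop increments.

51200 → 25600 — count the steps: 1 stop.

1 stop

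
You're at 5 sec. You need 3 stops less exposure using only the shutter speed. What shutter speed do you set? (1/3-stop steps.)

0.6 s

Shutter speed: 5 → 4 → 3.2 → 2.5 → 2 → 1.6 → 1.3 → 1 → 0.8 → 0.6 — 3 stops shorter (darker).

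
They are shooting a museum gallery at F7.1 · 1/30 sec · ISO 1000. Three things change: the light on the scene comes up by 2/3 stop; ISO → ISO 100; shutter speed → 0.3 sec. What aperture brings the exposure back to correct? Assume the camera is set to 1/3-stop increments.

f/9

Scene light: 2/3 stop brighter.
ISO: 1000 → 800 → 640 → 500 → 400 → 320 → 250 → 200 → 160 → 125 → 100 — 3 1/3 stops dropped (darker).
Shutter speed: 1/30 → 1/25 → 1/20 → 1/15 → 1/13 → 1/10 → 1/8 → 1/6 → 1/5 → 1/4 → 0.3 — 3 1/3 stops slower (brighter).
Net so far: 2/3 stop brighter. Aperture: f/7.1 → f/8 → f/9.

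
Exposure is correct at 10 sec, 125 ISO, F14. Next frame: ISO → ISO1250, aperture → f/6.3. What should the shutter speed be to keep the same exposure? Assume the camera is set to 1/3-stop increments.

1/5s

ISO: 125 → 160 → 200 → 250 → 320 → 400 → 500 → 640 → 800 → 1000 → 1250 — 3 1/3 stops raised (brighter).
Aperture: f/14 → f/13 → f/11 → f/10 → f/9 → f/8 → f/7.1 → f/6.3 — 2 1/3 stops larger aperture (brighter).
Net change so far: 5 2/3 stops brighter. Offset with the shutter speed: 10 → 8 → 6 → 5 → 4 → 3.2 → 2.5 → 2 → 1.6 → 1.3 → 1 → 0.8 → 0.6 → 0.5 → 0.4 → 0.3 → 1/4 → 1/5.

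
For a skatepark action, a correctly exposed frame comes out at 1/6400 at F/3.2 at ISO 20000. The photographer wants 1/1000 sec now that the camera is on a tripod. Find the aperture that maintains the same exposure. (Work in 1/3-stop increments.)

f/8

Shutter speed: 1/6400 → 1/5000 → 1/4000 → 1/3200 → 1/2500 → 1/2000 → 1/1600 → 1/1250 → 1/1000 — 2 2/3 stops longer (brighter).
Need 2 2/3 stops darker from the aperture: f/3.2 → f/3.5 → f/4 → f/4.5 → f/5 → f/5.6 → f/6.3 → f/7.1 → f/8.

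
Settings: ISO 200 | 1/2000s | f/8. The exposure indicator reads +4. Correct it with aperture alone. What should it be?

f/32

Overexposed by 4 stops → need 4 stops darker.
Aperture: f/8 → f/11 → f/16 → f/22 → f/32.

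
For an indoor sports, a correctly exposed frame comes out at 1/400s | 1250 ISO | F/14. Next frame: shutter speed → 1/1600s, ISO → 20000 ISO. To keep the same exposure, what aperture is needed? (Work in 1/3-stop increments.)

Shutter speed: 1/400 → 1/500 → 1/640 → 1/800 → 1/1000 → 1/1250 → 1/1600 — 2 stops shorter (darker).
ISO: 1250 → 1600 → 2000 → 2500 → 3200 → 4000 → 5000 → 6400 → 8000 → 10000 → 12800 → 16000 → 20000 — 4 stops higher (brighter).
Net change so far: 2 stops brighter. Offset with the aperture: f/14 → f/16 → f/18 → f/20 → f/22 → f/25 → f/29.

f/29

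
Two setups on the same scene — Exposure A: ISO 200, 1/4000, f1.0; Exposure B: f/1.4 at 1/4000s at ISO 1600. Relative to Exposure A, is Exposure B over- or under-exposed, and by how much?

2 stops brighter

Aperture: f/1.0 → f/1.4 — 1 stop smaller aperture (darker).
Shutter speed: unchanged.
ISO: 200 → 400 → 800 → 1600 — 3 stops raised (brighter).
Net: −1 +3 = +2 stops.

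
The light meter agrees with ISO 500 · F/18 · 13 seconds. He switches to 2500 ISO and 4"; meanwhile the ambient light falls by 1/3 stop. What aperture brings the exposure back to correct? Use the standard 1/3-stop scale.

Scene light: 1/3 stop darker.
ISO: 500 → 640 → 800 → 1000 → 1250 → 1600 → 2000 → 2500 — 2 1/3 stops higher (brighter).
Shutter speed: 13 → 10 → 8 → 6 → 5 → 4 — 1 2/3 stops shorter (darker).
Net so far: 1/3 stop brighter. Aperture: f/18 → f/20.

f/20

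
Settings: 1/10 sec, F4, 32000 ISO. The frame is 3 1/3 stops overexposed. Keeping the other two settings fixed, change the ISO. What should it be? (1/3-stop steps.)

Overexposed by 3 1/3 stops → need 3 1/3 stops darker.
ISO: 32000 → 25600 → 20000 → 16000 → 12800 → 10000 → 8000 → 6400 → 5000 → 4000 → 3200.

ISO 3200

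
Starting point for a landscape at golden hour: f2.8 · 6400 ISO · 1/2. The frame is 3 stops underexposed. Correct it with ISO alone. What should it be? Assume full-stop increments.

ISO 51200

Underexposed by 3 stops → need 3 stops brighter.
ISO: 6400 → 12800 → 25600 → 51200.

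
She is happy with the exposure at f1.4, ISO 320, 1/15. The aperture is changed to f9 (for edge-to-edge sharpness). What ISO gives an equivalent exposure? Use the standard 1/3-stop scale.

ISO 12800

Aperture: f/1.4 → f/1.6 → f/1.8 → f/2 → f/2.2 → f/2.5 → f/2.8 → f/3.2 → f/3.5 → f/4 → f/4.5 → f/5 → f/5.6 → f/6.3 → f/7.1 → f/8 → f/9 — 5 1/3 stops stopped down (darker).
Need 5 1/3 stops brighter from the ISO: 320 → 400 → 500 → 640 → 800 → 1000 → 1250 → 1600 → 2000 → 2500 → 3200 → 4000 → 5000 → 6400 → 8000 → 10000 → 12800.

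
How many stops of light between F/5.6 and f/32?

f/5.6 → f/8 → f/11 → f/16 → f/22 → f/32 — count the steps: 5 stops.

5 stops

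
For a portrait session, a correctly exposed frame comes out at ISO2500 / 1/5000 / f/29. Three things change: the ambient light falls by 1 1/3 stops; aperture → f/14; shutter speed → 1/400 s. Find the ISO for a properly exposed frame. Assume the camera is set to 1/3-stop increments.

ISO 125

Scene light: 1 1/3 stops darker.
Aperture: f/29 → f/25 → f/22 → f/20 → f/18 → f/16 → f/14 — 2 stops opened up (brighter).
Shutter speed: 1/5000 → 1/4000 → 1/3200 → 1/2500 → 1/2000 → 1/1600 → 1/1250 → 1/1000 → 1/800 → 1/640 → 1/500 → 1/400 — 3 2/3 stops slower (brighter).
Net so far: 4 1/3 stops brighter. ISO: 2500 → 2000 → 1600 → 1250 → 1000 → 800 → 640 → 500 → 400 → 320 → 250 → 200 → 160 → 125.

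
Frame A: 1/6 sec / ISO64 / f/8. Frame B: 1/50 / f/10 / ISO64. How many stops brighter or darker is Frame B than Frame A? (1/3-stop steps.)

Aperture: f/8 → f/9 → f/10 — 2/3 stop narrower (darker).
Shutter speed: 1/6 → 1/8 → 1/10 → 1/13 → 1/15 → 1/20 → 1/25 → 1/30 → 1/40 → 1/50 — 3 stops faster (darker).
ISO: unchanged.
Net: −2/3 −3 = −3 2/3 stops.

3 2/3 stops darker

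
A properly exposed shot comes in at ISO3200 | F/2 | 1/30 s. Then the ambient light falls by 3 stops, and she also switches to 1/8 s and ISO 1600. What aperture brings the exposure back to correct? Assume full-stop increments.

Scene light: 3 stops darker.
Shutter speed: 1/30 → 1/15 → 1/8 — 2 stops longer (brighter).
ISO: 3200 → 1600 — 1 stop lower (darker).
Net so far: 2 stops darker. Aperture: f/2 → f/1.4 → f/1.0.

f/1.0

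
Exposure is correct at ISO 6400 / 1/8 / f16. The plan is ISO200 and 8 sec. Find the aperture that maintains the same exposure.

ISO: 6400 → 3200 → 1600 → 800 → 400 → 200 — 5 stops dropped (darker).
Shutter speed: 1/8 → 1/4 → 1/2 → 1 → 2 → 4 → 8 — 6 stops slower (brighter).
Net change so far: 1 stop brighter. Offset with the aperture: f/16 → f/22.

f/22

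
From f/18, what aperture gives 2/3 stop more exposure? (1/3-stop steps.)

f/14

Aperture: f/18 → f/16 → f/14 — 2/3 stop wider (brighter).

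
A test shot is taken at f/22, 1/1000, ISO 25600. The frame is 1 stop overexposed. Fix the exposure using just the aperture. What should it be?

f/32

Overexposed by 1 stop → need 1 stop darker.
Aperture: f/22 → f/32.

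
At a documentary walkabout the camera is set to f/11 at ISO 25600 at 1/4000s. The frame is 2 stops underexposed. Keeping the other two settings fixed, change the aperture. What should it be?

Underexposed by 2 stops → need 2 stops brighter.
Aperture: f/11 → f/8 → f/5.6.

f/5.6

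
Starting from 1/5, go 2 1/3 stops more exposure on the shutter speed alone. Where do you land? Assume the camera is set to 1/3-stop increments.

Shutter speed: 1/5 → 1/4 → 0.3 → 0.4 → 0.5 → 0.6 → 0.8 → 1 — 2 1/3 stops slower (brighter).

1 s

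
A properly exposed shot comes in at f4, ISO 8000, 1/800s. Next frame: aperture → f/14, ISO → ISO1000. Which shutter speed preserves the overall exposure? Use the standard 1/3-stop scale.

Aperture: f/4 → f/4.5 → f/5 → f/5.6 → f/6.3 → f/7.1 → f/8 → f/9 → f/10 → f/11 → f/13 → f/14 — 3 2/3 stops smaller aperture (darker).
ISO: 8000 → 6400 → 5000 → 4000 → 3200 → 2500 → 2000 → 1600 → 1250 → 1000 — 3 stops dropped (darker).
Net change so far: 6 2/3 stops darker. Offset with the shutter speed: 1/800 → 1/640 → 1/500 → 1/400 → 1/320 → 1/250 → 1/200 → 1/160 → 1/125 → 1/100 → 1/80 → 1/60 → 1/50 → 1/40 → 1/30 → 1/25 → 1/20 → 1/15 → 1/13 → 1/10 → 1/8.

1/8s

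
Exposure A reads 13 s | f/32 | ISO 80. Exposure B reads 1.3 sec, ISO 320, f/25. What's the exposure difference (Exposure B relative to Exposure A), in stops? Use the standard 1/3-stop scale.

Aperture: f/32 → f/29 → f/25 — 2/3 stop opened up (brighter).
Shutter speed: 13 → 10 → 8 → 6 → 5 → 4 → 3.2 → 2.5 → 2 → 1.6 → 1.3 — 3 1/3 stops shorter (darker).
ISO: 80 → 100 → 125 → 160 → 200 → 250 → 320 — 2 stops higher (brighter).
Net: +2/3 −3 1/3 +2 = −2/3 stops.

2/3 stop darker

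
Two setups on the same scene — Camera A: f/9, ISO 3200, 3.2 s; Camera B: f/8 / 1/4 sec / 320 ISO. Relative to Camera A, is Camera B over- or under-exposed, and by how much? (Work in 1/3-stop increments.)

Aperture: f/9 → f/8 — 1/3 stop larger aperture (brighter).
Shutter speed: 3.2 → 2.5 → 2 → 1.6 → 1.3 → 1 → 0.8 → 0.6 → 0.5 → 0.4 → 0.3 → 1/4 — 3 2/3 stops shorter (darker).
ISO: 3200 → 2500 → 2000 → 1600 → 1250 → 1000 → 800 → 640 → 500 → 400 → 320 — 3 1/3 stops lower (darker).
Net: +1/3 −3 2/3 −3 1/3 = −6 2/3 stops.

6 2/3 stops darker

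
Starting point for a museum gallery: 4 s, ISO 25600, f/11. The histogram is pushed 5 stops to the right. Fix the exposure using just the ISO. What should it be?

ISO 800

Overexposed by 5 stops → need 5 stops darker.
ISO: 25600 → 12800 → 6400 → 3200 → 1600 → 800.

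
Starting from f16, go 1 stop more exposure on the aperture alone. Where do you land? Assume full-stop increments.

f/11

Aperture: f/16 → f/11 — 1 stop wider (brighter).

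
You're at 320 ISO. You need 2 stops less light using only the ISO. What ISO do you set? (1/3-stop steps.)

ISO 80

ISO: 320 → 250 → 200 → 160 → 125 → 100 → 80 — 2 stops lower (darker).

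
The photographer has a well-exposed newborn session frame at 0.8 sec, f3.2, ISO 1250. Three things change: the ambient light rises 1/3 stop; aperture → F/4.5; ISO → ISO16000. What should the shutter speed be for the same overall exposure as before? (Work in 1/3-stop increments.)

1/10s

Scene light: 1/3 stop brighter.
Aperture: f/3.2 → f/3.5 → f/4 → f/4.5 — 1 stop narrower (darker).
ISO: 1250 → 1600 → 2000 → 2500 → 3200 → 4000 → 5000 → 6400 → 8000 → 10000 → 12800 → 16000 — 3 2/3 stops raised (brighter).
Net so far: 3 stops brighter. Shutter speed: 0.8 → 0.6 → 0.5 → 0.4 → 0.3 → 1/4 → 1/5 → 1/6 → 1/8 → 1/10.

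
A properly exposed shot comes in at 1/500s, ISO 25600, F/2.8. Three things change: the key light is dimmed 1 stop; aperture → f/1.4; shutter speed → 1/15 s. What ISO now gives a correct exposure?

Scene light: 1 stop darker.
Aperture: f/2.8 → f/2 → f/1.4 — 2 stops wider (brighter).
Shutter speed: 1/500 → 1/250 → 1/125 → 1/60 → 1/30 → 1/15 — 5 stops slower (brighter).
Net so far: 6 stops brighter. ISO: 25600 → 12800 → 6400 → 3200 → 1600 → 800 → 400.

ISO 400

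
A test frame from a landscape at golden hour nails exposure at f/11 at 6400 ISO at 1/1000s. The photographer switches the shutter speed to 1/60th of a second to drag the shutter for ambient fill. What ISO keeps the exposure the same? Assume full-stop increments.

Shutter speed: 1/1000 → 1/500 → 1/250 → 1/125 → 1/60 — 4 stops slower (brighter).
Need 4 stops darker from the ISO: 6400 → 3200 → 1600 → 800 → 400.

ISO 400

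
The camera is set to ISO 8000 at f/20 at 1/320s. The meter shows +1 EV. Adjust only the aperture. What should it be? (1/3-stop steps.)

Overexposed by 1 stop → need 1 stop darker.
Aperture: f/20 → f/22 → f/25 → f/29.

f/29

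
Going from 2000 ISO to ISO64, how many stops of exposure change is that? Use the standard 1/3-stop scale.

5 stops

2000 → 1600 → 1250 → 1000 → 800 → 640 → 500 → 400 → 320 → 250 → 200 → 160 → 125 → 100 → 80 → 64 — count the steps: 15 third-stops = 5 stops.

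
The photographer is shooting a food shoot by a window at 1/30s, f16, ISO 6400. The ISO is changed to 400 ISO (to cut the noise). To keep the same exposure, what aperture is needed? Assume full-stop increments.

ISO: 6400 → 3200 → 1600 → 800 → 400 — 4 stops lower (darker).
Need 4 stops brighter from the aperture: f/16 → f/11 → f/8 → f/5.6 → f/4.

f/4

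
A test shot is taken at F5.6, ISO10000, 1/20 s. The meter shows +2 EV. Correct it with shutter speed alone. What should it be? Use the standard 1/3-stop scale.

Overexposed by 2 stops → need 2 stops darker.
Shutter speed: 1/20 → 1/25 → 1/30 → 1/40 → 1/50 → 1/60 → 1/80.

1/80s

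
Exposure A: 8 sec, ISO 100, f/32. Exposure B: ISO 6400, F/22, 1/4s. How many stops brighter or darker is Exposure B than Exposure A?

2 stops brighter

Aperture: f/32 → f/22 — 1 stop larger aperture (brighter).
Shutter speed: 8 → 4 → 2 → 1 → 1/2 → 1/4 — 5 stops shorter (darker).
ISO: 100 → 200 → 400 → 800 → 1600 → 3200 → 6400 — 6 stops raised (brighter).
Net: +1 −5 +6 = +2 stops.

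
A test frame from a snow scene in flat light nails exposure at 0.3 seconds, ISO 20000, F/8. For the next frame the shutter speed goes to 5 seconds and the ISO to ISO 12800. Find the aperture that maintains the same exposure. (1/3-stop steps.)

f/25

Shutter speed: 0.3 → 0.4 → 0.5 → 0.6 → 0.8 → 1 → 1.3 → 1.6 → 2 → 2.5 → 3.2 → 4 → 5 — 4 stops longer (brighter).
ISO: 20000 → 16000 → 12800 — 2/3 stop lower (darker).
Net change so far: 3 1/3 stops brighter. Offset with the aperture: f/8 → f/9 → f/10 → f/11 → f/13 → f/14 → f/16 → f/18 → f/20 → f/22 → f/25.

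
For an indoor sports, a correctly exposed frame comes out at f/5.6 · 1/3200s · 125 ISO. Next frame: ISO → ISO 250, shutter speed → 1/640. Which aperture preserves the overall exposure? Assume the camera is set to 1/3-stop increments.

f/18

ISO: 125 → 160 → 200 → 250 — 1 stop higher (brighter).
Shutter speed: 1/3200 → 1/2500 → 1/2000 → 1/1600 → 1/1250 → 1/1000 → 1/800 → 1/640 — 2 1/3 stops slower (brighter).
Net change so far: 3 1/3 stops brighter. Offset with the aperture: f/5.6 → f/6.3 → f/7.1 → f/8 → f/9 → f/10 → f/11 → f/13 → f/14 → f/16 → f/18.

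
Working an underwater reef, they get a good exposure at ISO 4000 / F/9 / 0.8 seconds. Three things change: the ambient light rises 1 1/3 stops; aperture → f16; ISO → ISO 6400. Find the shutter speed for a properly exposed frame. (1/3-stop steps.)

0.6 s

Scene light: 1 1/3 stops brighter.
Aperture: f/9 → f/10 → f/11 → f/13 → f/14 → f/16 — 1 2/3 stops smaller aperture (darker).
ISO: 4000 → 5000 → 6400 — 2/3 stop higher (brighter).
Net so far: 1/3 stop brighter. Shutter speed: 0.8 → 0.6.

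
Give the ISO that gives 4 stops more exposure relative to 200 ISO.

ISO 3200

ISO: 200 → 400 → 800 → 1600 → 3200 — 4 stops higher (brighter).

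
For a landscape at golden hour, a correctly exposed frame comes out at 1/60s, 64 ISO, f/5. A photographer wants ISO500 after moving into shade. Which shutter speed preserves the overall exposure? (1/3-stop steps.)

1/500s

ISO: 64 → 80 → 100 → 125 → 160 → 200 → 250 → 320 → 400 → 500 — 3 stops raised (brighter).
Need 3 stops darker from the shutter speed: 1/60 → 1/80 → 1/100 → 1/125 → 1/160 → 1/200 → 1/250 → 1/320 → 1/400 → 1/500.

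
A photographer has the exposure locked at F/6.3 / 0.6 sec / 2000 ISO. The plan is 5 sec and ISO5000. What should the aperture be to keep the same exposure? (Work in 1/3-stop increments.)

Shutter speed: 0.6 → 0.8 → 1 → 1.3 → 1.6 → 2 → 2.5 → 3.2 → 4 → 5 — 3 stops longer (brighter).
ISO: 2000 → 2500 → 3200 → 4000 → 5000 — 1 1/3 stops higher (brighter).
Net change so far: 4 1/3 stops brighter. Offset with the aperture: f/6.3 → f/7.1 → f/8 → f/9 → f/10 → f/11 → f/13 → f/14 → f/16 → f/18 → f/20 → f/22 → f/25 → f/29.

f/29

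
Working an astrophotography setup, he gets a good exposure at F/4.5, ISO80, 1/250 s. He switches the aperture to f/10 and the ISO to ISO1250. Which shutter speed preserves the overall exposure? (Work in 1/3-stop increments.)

Aperture: f/4.5 → f/5 → f/5.6 → f/6.3 → f/7.1 → f/8 → f/9 → f/10 — 2 1/3 stops smaller aperture (darker).
ISO: 80 → 100 → 125 → 160 → 200 → 250 → 320 → 400 → 500 → 640 → 800 → 1000 → 1250 — 4 stops higher (brighter).
Net change so far: 1 2/3 stops brighter. Offset with the shutter speed: 1/250 → 1/320 → 1/400 → 1/500 → 1/640 → 1/800.

1/800s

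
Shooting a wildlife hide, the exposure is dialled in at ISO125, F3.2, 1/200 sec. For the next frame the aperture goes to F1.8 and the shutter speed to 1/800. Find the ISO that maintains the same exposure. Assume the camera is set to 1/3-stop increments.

ISO 160

Aperture: f/3.2 → f/2.8 → f/2.5 → f/2.2 → f/2 → f/1.8 — 1 2/3 stops larger aperture (brighter).
Shutter speed: 1/200 → 1/250 → 1/320 → 1/400 → 1/500 → 1/640 → 1/800 — 2 stops shorter (darker).
Net change so far: 1/3 stop darker. Offset with the ISO: 125 → 160.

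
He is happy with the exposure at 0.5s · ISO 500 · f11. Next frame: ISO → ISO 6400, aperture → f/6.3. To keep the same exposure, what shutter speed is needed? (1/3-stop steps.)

1/80s

ISO: 500 → 640 → 800 → 1000 → 1250 → 1600 → 2000 → 2500 → 3200 → 4000 → 5000 → 6400 — 3 2/3 stops raised (brighter).
Aperture: f/11 → f/10 → f/9 → f/8 → f/7.1 → f/6.3 — 1 2/3 stops wider (brighter).
Net change so far: 5 1/3 stops brighter. Offset with the shutter speed: 0.5 → 0.4 → 0.3 → 1/4 → 1/5 → 1/6 → 1/8 → 1/10 → 1/13 → 1/15 → 1/20 → 1/25 → 1/30 → 1/40 → 1/50 → 1/60 → 1/80.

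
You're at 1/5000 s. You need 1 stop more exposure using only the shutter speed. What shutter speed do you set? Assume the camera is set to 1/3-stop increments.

1/2500s

Shutter speed: 1/5000 → 1/4000 → 1/3200 → 1/2500 — 1 stop longer (brighter).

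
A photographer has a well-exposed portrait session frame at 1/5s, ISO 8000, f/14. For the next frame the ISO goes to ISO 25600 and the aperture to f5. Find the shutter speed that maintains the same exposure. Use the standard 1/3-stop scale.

1/125s

ISO: 8000 → 10000 → 12800 → 16000 → 20000 → 25600 — 1 2/3 stops raised (brighter).
Aperture: f/14 → f/13 → f/11 → f/10 → f/9 → f/8 → f/7.1 → f/6.3 → f/5.6 → f/5 — 3 stops larger aperture (brighter).
Net change so far: 4 2/3 stops brighter. Offset with the shutter speed: 1/5 → 1/6 → 1/8 → 1/10 → 1/13 → 1/15 → 1/20 → 1/25 → 1/30 → 1/40 → 1/50 → 1/60 → 1/80 → 1/100 → 1/125.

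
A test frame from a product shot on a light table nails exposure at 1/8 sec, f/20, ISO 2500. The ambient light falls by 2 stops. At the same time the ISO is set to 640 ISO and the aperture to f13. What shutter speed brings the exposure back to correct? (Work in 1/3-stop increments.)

0.8 s

Scene light: 2 stops darker.
ISO: 2500 → 2000 → 1600 → 1250 → 1000 → 800 → 640 — 2 stops lower (darker).
Aperture: f/20 → f/18 → f/16 → f/14 → f/13 — 1 1/3 stops larger aperture (brighter).
Net so far: 2 2/3 stops darker. Shutter speed: 1/8 → 1/6 → 1/5 → 1/4 → 0.3 → 0.4 → 0.5 → 0.6 → 0.8.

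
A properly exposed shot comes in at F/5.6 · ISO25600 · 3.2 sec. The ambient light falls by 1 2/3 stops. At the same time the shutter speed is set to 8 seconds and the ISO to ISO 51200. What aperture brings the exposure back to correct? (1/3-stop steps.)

f/7.1

Scene light: 1 2/3 stops darker.
Shutter speed: 3.2 → 4 → 5 → 6 → 8 — 1 1/3 stops longer (brighter).
ISO: 25600 → 32000 → 40000 → 51200 — 1 stop higher (brighter).
Net so far: 2/3 stop brighter. Aperture: f/5.6 → f/6.3 → f/7.1.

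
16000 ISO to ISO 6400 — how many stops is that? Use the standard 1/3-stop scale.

1 1/3 stops

16000 → 12800 → 10000 → 8000 → 6400 — count the steps: 4 third-stops = 1 1/3 stops.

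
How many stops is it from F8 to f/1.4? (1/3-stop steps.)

5 stops

f/8 → f/7.1 → f/6.3 → f/5.6 → f/5 → f/4.5 → f/4 → f/3.5 → f/3.2 → f/2.8 → f/2.5 → f/2.2 → f/2 → f/1.8 → f/1.6 → f/1.4 — count the steps: 15 third-stops = 5 stops.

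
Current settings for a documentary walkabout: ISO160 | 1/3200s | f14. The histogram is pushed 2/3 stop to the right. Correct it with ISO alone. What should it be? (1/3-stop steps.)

ISO 100

Overexposed by 2/3 stop → need 2/3 stop darker.
ISO: 160 → 125 → 100.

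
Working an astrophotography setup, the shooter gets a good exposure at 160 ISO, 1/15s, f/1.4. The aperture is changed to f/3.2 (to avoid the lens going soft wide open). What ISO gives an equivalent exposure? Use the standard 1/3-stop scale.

ISO 800

Aperture: f/1.4 → f/1.6 → f/1.8 → f/2 → f/2.2 → f/2.5 → f/2.8 → f/3.2 — 2 1/3 stops narrower (darker).
Need 2 1/3 stops brighter from the ISO: 160 → 200 → 250 → 320 → 400 → 500 → 640 → 800.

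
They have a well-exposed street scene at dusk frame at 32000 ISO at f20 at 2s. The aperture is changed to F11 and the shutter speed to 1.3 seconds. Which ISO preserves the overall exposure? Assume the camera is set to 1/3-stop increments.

ISO 16000

Aperture: f/20 → f/18 → f/16 → f/14 → f/13 → f/11 — 1 2/3 stops larger aperture (brighter).
Shutter speed: 2 → 1.6 → 1.3 — 2/3 stop faster (darker).
Net change so far: 1 stop brighter. Offset with the ISO: 32000 → 25600 → 20000 → 16000.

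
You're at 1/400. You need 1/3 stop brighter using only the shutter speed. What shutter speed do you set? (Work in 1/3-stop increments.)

Shutter speed: 1/400 → 1/320 — 1/3 stop longer (brighter).

1/320s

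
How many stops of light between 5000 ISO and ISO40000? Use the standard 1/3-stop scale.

3 stops

5000 → 6400 → 8000 → 10000 → 12800 → 16000 → 20000 → 25600 → 32000 → 40000 — count the steps: 9 third-stops = 3 stops.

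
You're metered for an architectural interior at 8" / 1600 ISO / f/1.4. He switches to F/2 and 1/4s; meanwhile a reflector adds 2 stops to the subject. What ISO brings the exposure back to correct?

Scene light: 2 stops brighter.
Aperture: f/1.4 → f/2 — 1 stop stopped down (darker).
Shutter speed: 8 → 4 → 2 → 1 → 1/2 → 1/4 — 5 stops faster (darker).
Net so far: 4 stops darker. ISO: 1600 → 3200 → 6400 → 12800 → 25600.

ISO 25600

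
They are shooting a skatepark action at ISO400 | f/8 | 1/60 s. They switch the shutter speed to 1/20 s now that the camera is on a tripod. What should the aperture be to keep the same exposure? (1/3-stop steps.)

Shutter speed: 1/60 → 1/50 → 1/40 → 1/30 → 1/25 → 1/20 — 1 2/3 stops slower (brighter).
Need 1 2/3 stops darker from the aperture: f/8 → f/9 → f/10 → f/11 → f/13 → f/14.

f/14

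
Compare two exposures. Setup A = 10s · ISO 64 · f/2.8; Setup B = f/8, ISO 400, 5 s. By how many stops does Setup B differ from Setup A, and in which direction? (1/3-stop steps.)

1 1/3 stops darker

Aperture: f/2.8 → f/3.2 → f/3.5 → f/4 → f/4.5 → f/5 → f/5.6 → f/6.3 → f/7.1 → f/8 — 3 stops narrower (darker).
Shutter speed: 10 → 8 → 6 → 5 — 1 stop faster (darker).
ISO: 64 → 80 → 100 → 125 → 160 → 200 → 250 → 320 → 400 — 2 2/3 stops raised (brighter).
Net: −3 −1 +2 2/3 = −1 1/3 stops.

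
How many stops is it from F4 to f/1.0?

4 stops

f/4 → f/2.8 → f/2 → f/1.4 → f/1.0 — count the steps: 4 stops.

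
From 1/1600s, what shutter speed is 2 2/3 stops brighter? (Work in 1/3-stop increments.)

Shutter speed: 1/1600 → 1/1250 → 1/1000 → 1/800 → 1/640 → 1/500 → 1/400 → 1/320 → 1/250 — 2 2/3 stops longer (brighter).

1/250s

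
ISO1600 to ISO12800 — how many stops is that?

3 stops

1600 → 3200 → 6400 → 12800 — count the steps: 3 stops.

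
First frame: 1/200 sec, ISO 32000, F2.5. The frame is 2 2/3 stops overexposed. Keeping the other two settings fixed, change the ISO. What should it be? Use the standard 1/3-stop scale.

ISO 5000

Overexposed by 2 2/3 stops → need 2 2/3 stops darker.
ISO: 32000 → 25600 → 20000 → 16000 → 12800 → 10000 → 8000 → 6400 → 5000.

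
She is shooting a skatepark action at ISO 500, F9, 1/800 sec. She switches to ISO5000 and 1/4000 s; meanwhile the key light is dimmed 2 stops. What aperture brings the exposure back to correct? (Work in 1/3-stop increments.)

f/6.3

Scene light: 2 stops darker.
ISO: 500 → 640 → 800 → 1000 → 1250 → 1600 → 2000 → 2500 → 3200 → 4000 → 5000 — 3 1/3 stops raised (brighter).
Shutter speed: 1/800 → 1/1000 → 1/1250 → 1/1600 → 1/2000 → 1/2500 → 1/3200 → 1/4000 — 2 1/3 stops faster (darker).
Net so far: 1 stop darker. Aperture: f/9 → f/8 → f/7.1 → f/6.3.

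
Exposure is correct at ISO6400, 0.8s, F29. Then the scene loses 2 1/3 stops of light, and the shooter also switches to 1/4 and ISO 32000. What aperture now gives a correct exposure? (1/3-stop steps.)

Scene light: 2 1/3 stops darker.
Shutter speed: 0.8 → 0.6 → 0.5 → 0.4 → 0.3 → 1/4 — 1 2/3 stops shorter (darker).
ISO: 6400 → 8000 → 10000 → 12800 → 16000 → 20000 → 25600 → 32000 — 2 1/3 stops higher (brighter).
Net so far: 1 2/3 stops darker. Aperture: f/29 → f/25 → f/22 → f/20 → f/18 → f/16.

f/16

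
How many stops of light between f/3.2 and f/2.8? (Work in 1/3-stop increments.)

1/3 stop

f/3.2 → f/2.8 — count the steps: 1 third-stops = 1/3 stop.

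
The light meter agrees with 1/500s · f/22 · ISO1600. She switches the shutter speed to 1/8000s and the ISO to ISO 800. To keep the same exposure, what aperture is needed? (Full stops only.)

f/4

Shutter speed: 1/500 → 1/1000 → 1/2000 → 1/4000 → 1/8000 — 4 stops faster (darker).
ISO: 1600 → 800 — 1 stop lower (darker).
Net change so far: 5 stops darker. Offset with the aperture: f/22 → f/16 → f/11 → f/8 → f/5.6 → f/4.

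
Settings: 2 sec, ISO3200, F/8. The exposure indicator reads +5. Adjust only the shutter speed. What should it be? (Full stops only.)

Overexposed by 5 stops → need 5 stops darker.
Shutter speed: 2 → 1 → 1/2 → 1/4 → 1/8 → 1/15.

1/15s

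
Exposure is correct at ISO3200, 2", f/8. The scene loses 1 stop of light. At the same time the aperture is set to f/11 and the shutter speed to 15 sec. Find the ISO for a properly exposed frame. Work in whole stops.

Scene light: 1 stop darker.
Aperture: f/8 → f/11 — 1 stop narrower (darker).
Shutter speed: 2 → 4 → 8 → 15 — 3 stops slower (brighter).
Net so far: 1 stop brighter. ISO: 3200 → 1600.

ISO 1600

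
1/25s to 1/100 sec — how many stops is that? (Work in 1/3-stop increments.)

2 stops

1/25 → 1/30 → 1/40 → 1/50 → 1/60 → 1/80 → 1/100 — count the steps: 6 third-stops = 2 stops.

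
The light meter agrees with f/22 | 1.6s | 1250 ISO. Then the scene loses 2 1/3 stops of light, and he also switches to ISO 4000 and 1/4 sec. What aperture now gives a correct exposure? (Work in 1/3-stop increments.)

Scene light: 2 1/3 stops darker.
ISO: 1250 → 1600 → 2000 → 2500 → 3200 → 4000 — 1 2/3 stops higher (brighter).
Shutter speed: 1.6 → 1.3 → 1 → 0.8 → 0.6 → 0.5 → 0.4 → 0.3 → 1/4 — 2 2/3 stops faster (darker).
Net so far: 3 1/3 stops darker. Aperture: f/22 → f/20 → f/18 → f/16 → f/14 → f/13 → f/11 → f/10 → f/9 → f/8 → f/7.1.

f/7.1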